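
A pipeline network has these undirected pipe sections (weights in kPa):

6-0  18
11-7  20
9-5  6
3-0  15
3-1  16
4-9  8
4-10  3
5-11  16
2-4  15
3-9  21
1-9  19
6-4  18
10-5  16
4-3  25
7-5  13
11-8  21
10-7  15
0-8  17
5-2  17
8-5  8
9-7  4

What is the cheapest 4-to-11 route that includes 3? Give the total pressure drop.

Best 4 to 3: 4 → 3 costing 25
Best 3 to 11: 3 → 9 → 5 → 11 costing 43
Total via 3: 25 + 43 = 68 kPa.

68 kPa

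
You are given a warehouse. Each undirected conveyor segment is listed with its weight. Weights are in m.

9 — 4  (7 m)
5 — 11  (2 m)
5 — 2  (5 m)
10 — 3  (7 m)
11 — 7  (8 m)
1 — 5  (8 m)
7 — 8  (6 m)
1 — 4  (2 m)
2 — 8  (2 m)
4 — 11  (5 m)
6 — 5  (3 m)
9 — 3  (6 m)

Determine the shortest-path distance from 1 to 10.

22 m

Running Dijkstra from 1:
1: 0
4: 2  (via 1)
11: 7  (via 4)
5: 8  (via 1)
9: 9  (via 4)
6: 11  (via 5)
2: 13  (via 5)
3: 15  (via 9)
7: 15  (via 11)
8: 15  (via 2)
10: 22  (via 3)
Shortest route: 1 → 4 → 9 → 3 → 10 = 22 m.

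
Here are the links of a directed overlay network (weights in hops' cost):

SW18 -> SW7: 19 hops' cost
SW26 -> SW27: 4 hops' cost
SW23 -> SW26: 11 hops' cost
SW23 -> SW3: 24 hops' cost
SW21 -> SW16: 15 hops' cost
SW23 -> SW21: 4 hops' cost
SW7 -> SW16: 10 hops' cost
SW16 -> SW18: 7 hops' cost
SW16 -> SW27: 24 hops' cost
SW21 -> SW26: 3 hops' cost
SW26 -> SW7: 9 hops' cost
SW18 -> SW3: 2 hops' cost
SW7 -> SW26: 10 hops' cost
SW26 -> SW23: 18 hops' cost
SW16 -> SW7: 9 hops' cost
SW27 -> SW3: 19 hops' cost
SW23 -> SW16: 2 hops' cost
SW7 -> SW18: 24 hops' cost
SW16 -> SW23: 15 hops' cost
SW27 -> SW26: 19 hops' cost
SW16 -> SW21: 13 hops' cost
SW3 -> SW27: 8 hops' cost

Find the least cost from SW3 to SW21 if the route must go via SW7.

Best SW3 to SW7: SW3 → SW27 → SW26 → SW7 costing 36
Shortest SW7→SW21: SW7 → SW16 → SW21 = 23
Total via SW7: 36 + 23 = 59 hops' cost.

59 hops' cost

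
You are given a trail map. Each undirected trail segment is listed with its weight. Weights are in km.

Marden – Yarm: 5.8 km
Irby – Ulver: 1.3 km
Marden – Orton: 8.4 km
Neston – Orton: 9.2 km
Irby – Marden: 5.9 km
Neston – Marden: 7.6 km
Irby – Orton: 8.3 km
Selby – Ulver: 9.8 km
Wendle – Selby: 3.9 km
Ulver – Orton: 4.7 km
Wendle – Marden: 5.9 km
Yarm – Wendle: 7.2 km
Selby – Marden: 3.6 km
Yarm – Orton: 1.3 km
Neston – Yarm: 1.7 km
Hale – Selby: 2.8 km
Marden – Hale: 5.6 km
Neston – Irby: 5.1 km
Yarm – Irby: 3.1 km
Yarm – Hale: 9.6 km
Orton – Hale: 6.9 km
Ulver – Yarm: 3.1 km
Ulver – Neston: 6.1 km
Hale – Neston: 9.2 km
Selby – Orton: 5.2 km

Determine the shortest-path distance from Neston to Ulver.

Running Dijkstra from Neston:
Neston: 0
Yarm: 1.7  (via Neston)
Orton: 3  (via Yarm)
Irby: 4.8  (via Yarm)
Ulver: 4.8  (via Yarm)
Shortest route: Neston–Yarm–Ulver = 4.8 km.

4.8 km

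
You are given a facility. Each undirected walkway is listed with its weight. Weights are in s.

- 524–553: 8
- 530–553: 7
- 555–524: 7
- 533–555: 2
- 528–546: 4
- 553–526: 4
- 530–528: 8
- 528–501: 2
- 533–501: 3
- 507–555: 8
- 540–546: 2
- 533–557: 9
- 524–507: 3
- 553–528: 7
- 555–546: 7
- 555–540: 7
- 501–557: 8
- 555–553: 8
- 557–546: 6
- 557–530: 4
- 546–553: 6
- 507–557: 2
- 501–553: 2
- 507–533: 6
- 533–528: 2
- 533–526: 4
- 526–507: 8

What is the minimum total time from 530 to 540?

Compare a few routes:
530–553–501–528–546–540: 7+2+2+4+2 = 17
530–557–546–540: 4+6+2 = 12
530–553–546–540: 7+6+2 = 15
530–528–546–540: 8+4+2 = 14
Cheapest is 530–557–546–540 at 12 s.

12 s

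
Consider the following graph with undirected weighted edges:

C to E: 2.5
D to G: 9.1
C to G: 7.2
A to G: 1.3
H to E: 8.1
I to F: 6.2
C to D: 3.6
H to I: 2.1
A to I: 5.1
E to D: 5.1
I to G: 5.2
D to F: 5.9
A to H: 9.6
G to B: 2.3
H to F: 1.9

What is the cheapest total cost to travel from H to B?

Settle nodes by increasing distance from H:
H: 0
F: 1.9  (via H)
I: 2.1  (via H)
A: 7.2  (via I)
G: 7.3  (via I)
D: 7.8  (via F)
E: 8.1  (via H)
B: 9.6  (via G)
Shortest route: H–I–G–B = 9.6.

9.6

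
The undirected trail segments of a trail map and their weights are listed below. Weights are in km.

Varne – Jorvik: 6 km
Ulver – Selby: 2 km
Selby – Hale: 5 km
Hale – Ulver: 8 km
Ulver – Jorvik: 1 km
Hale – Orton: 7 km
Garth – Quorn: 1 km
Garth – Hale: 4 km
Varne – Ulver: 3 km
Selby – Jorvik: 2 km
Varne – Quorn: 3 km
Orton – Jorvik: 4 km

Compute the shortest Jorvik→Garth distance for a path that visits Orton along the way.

Best Jorvik to Orton: Jorvik–Orton costing 4
Best Orton to Garth: Orton–Hale–Garth costing 11
Total via Orton: 4 + 11 = 15 km.

15 km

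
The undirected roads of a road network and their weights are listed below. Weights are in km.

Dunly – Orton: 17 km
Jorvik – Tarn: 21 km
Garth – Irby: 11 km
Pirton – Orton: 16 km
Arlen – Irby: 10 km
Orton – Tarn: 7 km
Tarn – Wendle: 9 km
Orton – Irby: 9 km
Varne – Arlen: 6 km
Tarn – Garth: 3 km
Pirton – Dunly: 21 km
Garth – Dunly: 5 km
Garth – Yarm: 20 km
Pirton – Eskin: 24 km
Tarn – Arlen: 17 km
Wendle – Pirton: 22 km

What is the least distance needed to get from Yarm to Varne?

46 km

Candidate routes:
Yarm - Garth - Dunly - Orton - Irby - Arlen - Varne: 20+5+17+9+10+6 = 67
Yarm - Garth - Irby - Arlen - Varne: 20+11+10+6 = 47
Yarm - Garth - Tarn - Orton - Irby - Arlen - Varne: 20+3+7+9+10+6 = 55
Yarm - Garth - Tarn - Arlen - Varne: 20+3+17+6 = 46
The minimum is 46 km via Yarm - Garth - Tarn - Arlen - Varne.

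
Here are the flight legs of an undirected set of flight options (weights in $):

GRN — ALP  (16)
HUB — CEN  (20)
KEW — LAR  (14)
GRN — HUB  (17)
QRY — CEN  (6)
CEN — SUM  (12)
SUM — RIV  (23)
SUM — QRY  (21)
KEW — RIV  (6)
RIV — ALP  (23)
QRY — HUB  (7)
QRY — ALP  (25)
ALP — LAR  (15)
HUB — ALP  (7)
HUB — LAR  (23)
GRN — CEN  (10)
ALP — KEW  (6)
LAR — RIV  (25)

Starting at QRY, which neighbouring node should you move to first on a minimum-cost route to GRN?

Compare a few routes:
QRY–HUB–GRN: 7+17 = 24
QRY–CEN–GRN: 6+10 = 16
The minimum is $16 via QRY–CEN–GRN.
So from QRY the first move is to CEN.

CEN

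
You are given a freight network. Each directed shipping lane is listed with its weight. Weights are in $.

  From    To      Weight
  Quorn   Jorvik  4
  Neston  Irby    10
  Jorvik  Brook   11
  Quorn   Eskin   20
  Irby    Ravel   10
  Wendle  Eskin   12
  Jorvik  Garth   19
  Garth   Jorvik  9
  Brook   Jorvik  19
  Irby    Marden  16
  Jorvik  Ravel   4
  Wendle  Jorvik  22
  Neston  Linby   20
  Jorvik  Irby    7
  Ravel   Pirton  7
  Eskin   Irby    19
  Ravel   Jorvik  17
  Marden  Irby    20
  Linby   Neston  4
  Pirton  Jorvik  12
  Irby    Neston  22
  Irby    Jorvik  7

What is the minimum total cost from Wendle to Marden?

Candidate routes:
Wendle - Jorvik - Irby - Marden: 22+7+16 = 45
Wendle - Eskin - Irby - Marden: 12+19+16 = 47
The minimum is $45 via Wendle - Jorvik - Irby - Marden.

$45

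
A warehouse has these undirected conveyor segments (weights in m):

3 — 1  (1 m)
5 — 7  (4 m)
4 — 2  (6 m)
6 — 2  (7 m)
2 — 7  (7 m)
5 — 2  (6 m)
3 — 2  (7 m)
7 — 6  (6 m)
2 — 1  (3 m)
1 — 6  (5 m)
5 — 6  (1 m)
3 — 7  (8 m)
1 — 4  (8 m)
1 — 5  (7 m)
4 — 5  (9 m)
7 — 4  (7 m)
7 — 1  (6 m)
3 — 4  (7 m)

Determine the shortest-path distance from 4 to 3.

Enumerating some paths:
4 → 3: 7 = 7
4 → 1 → 3: 8+1 = 9
Cheapest is 4 → 3 at 7 m.

7 m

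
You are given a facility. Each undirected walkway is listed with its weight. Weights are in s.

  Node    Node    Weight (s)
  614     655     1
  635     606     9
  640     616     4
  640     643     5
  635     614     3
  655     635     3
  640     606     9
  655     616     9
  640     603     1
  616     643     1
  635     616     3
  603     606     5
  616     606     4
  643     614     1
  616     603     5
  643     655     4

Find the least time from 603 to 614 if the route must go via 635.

11 s

Shortest 603→635: 603–616–635 = 8
Shortest 635→614: 635–614 = 3
Total via 635: 8 + 3 = 11 s.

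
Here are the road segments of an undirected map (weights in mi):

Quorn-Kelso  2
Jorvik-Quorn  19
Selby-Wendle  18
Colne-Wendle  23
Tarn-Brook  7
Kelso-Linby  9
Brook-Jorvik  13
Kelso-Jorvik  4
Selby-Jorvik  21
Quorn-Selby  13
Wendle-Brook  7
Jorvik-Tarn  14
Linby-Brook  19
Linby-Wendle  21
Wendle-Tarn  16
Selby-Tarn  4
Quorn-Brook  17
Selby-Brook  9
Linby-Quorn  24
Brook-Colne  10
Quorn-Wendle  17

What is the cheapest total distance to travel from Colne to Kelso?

27 mi

Running Dijkstra from Colne:
Colne: 0
Brook: 10  (via Colne)
Wendle: 17  (via Brook)
Tarn: 17  (via Brook)
Selby: 19  (via Brook)
Jorvik: 23  (via Brook)
Kelso: 27  (via Jorvik)
Shortest route: Colne → Brook → Jorvik → Kelso = 27 mi.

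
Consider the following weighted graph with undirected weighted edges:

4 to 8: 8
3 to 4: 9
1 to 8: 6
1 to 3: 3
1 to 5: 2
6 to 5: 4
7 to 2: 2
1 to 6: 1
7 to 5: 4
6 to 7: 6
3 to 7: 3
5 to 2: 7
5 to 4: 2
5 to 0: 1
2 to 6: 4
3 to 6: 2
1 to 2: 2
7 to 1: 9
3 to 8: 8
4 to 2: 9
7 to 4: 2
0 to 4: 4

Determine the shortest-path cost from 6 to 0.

Settle nodes by increasing distance from 6:
6: 0
1: 1  (via 6)
3: 2  (via 6)
2: 3  (via 1)
5: 3  (via 1)
0: 4  (via 5)
Shortest route: 6 → 1 → 5 → 0 = 4.

4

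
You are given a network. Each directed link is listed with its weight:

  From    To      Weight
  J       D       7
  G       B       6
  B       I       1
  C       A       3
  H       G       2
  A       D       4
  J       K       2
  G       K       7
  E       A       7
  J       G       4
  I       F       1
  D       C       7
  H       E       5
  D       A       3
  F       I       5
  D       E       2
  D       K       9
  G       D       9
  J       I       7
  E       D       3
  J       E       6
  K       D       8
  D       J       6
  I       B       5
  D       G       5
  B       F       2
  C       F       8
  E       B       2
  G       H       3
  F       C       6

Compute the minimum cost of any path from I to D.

14

Running Dijkstra from I:
I: 0
F: 1  (via I)
B: 5  (via I)
C: 7  (via F)
A: 10  (via C)
D: 14  (via A)
Shortest route: I–F–C–A–D = 14.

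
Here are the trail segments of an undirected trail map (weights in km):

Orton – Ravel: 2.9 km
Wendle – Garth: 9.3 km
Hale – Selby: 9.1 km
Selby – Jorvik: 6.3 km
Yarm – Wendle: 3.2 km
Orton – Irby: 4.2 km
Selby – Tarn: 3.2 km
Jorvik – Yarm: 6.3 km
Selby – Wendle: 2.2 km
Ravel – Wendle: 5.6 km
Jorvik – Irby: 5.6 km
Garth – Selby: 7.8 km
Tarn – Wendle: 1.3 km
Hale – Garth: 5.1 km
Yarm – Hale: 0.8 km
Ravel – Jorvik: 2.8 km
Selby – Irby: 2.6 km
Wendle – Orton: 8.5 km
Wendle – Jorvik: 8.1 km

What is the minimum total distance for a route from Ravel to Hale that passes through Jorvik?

9.9 km

Shortest Ravel→Jorvik: Ravel → Jorvik = 2.8
Best Jorvik to Hale: Jorvik → Yarm → Hale costing 7.1
Total via Jorvik: 2.8 + 7.1 = 9.9 km.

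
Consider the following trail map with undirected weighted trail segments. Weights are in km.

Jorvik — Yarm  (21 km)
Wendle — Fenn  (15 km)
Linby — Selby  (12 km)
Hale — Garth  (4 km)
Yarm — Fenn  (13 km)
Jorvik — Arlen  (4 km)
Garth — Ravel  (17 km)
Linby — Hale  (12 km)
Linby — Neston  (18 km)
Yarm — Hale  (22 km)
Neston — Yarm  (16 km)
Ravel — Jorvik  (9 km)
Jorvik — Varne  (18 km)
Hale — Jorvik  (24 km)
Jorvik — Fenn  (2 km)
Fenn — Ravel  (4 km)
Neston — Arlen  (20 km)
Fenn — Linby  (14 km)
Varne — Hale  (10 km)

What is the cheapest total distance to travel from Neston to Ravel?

30 km

Candidate routes:
Neston → Arlen → Jorvik → Ravel: 20+4+9 = 33
Neston → Arlen → Jorvik → Fenn → Ravel: 20+4+2+4 = 30
Neston → Linby → Fenn → Ravel: 18+14+4 = 36
Neston → Yarm → Fenn → Ravel: 16+13+4 = 33
The minimum is 30 km via Neston → Arlen → Jorvik → Fenn → Ravel.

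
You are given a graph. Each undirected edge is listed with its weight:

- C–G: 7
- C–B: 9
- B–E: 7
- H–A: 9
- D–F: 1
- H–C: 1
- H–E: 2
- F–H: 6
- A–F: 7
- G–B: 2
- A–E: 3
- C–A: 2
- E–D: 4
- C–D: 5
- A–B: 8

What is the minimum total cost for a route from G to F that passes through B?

Shortest G→B: G–B = 2
Best B to F: B–E–D–F costing 12
Total via B: 2 + 12 = 14.

14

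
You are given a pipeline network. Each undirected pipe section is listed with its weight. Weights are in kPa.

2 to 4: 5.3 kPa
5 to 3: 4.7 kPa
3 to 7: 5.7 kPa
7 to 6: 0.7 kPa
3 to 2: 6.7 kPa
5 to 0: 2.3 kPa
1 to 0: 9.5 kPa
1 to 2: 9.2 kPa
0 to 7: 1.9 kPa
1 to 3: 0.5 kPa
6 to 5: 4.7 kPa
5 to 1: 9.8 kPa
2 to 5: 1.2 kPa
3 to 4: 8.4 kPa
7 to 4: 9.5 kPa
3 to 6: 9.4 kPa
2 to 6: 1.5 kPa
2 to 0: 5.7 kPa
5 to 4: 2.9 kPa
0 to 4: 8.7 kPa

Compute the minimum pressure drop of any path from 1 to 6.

Settle nodes by increasing distance from 1:
1: 0
3: 0.5  (via 1)
5: 5.2  (via 3)
7: 6.2  (via 3)
2: 6.4  (via 5)
6: 6.9  (via 7)
Shortest route: 1 → 3 → 7 → 6 = 6.9 kPa.

6.9 kPa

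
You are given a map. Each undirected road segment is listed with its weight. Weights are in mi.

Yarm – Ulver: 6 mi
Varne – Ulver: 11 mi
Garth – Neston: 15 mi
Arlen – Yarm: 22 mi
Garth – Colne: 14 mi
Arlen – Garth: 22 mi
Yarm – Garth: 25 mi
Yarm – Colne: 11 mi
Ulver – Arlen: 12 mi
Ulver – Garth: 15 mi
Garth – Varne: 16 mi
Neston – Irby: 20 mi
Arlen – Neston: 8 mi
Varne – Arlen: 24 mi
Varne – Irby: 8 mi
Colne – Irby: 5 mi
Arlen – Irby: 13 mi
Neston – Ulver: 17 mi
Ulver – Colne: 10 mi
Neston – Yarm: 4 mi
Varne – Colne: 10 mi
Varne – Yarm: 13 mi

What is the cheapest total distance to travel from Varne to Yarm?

13 mi

Enumerating some paths:
Varne → Ulver → Yarm: 11+6 = 17
Varne → Colne → Yarm: 10+11 = 21
Varne → Yarm: 13 = 13
The minimum is 13 mi via Varne → Yarm.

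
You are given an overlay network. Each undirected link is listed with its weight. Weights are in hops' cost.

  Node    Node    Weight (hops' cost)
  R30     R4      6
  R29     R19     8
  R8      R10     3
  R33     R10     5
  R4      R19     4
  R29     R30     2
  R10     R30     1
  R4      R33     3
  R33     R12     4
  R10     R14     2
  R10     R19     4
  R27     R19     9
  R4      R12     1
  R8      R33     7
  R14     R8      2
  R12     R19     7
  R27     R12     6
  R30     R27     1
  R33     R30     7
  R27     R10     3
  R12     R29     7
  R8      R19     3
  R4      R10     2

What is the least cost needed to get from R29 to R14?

5 hops' cost

Running Dijkstra from R29:
R29: 0
R30: 2  (via R29)
R10: 3  (via R30)
R27: 3  (via R30)
R14: 5  (via R10)
Shortest route: R29 → R30 → R10 → R14 = 5 hops' cost.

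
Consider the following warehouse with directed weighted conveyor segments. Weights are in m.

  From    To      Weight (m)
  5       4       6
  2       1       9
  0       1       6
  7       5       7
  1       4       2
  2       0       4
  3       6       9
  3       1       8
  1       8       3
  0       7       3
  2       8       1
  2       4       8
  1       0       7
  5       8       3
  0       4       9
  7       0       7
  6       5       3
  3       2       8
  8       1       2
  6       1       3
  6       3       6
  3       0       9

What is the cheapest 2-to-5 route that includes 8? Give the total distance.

20 m

Best 2 to 8: 2 → 8 costing 1
Best 8 to 5: 8 → 1 → 0 → 7 → 5 costing 19
Total via 8: 1 + 19 = 20 m.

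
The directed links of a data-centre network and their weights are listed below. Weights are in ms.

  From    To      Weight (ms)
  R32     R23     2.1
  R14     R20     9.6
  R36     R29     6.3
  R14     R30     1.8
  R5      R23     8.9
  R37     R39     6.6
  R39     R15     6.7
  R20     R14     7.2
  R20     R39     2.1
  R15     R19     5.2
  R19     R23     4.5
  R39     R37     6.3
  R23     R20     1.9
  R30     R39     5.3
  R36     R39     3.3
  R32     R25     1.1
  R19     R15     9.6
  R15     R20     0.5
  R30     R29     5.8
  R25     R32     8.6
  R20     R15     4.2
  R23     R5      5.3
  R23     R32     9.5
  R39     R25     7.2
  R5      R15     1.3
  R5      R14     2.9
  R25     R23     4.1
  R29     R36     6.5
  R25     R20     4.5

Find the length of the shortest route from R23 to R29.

15.8 ms

Running Dijkstra from R23:
R23: 0
R20: 1.9  (via R23)
R39: 4  (via R20)
R5: 5.3  (via R23)
R15: 6.1  (via R20)
R14: 8.2  (via R5)
R32: 9.5  (via R23)
R30: 10  (via R14)
R37: 10.3  (via R39)
R25: 10.6  (via R32)
R19: 11.3  (via R15)
R29: 15.8  (via R30)
Shortest route: R23 → R5 → R14 → R30 → R29 = 15.8 ms.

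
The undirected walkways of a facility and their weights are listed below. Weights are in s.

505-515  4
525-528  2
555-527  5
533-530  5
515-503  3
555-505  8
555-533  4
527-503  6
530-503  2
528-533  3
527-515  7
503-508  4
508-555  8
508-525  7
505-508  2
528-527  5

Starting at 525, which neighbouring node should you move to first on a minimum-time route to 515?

Candidate routes:
525 → 528 → 527 → 515: 2+5+7 = 14
525 → 528 → 533 → 530 → 503 → 515: 2+3+5+2+3 = 15
525 → 508 → 503 → 515: 7+4+3 = 14
525 → 508 → 505 → 515: 7+2+4 = 13
The minimum is 13 s via 525 → 508 → 505 → 515.
So from 525 the first move is to 508.

508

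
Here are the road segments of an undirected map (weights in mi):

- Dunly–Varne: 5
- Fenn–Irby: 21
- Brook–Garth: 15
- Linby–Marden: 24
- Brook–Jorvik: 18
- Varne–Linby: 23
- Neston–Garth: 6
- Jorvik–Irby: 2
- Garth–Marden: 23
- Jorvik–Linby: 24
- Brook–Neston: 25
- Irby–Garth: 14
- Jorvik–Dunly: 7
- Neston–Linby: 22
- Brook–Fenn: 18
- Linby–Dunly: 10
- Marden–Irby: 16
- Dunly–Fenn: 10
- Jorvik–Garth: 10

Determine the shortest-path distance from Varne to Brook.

Enumerating some paths:
Varne → Dunly → Fenn → Brook: 5+10+18 = 33
Varne → Dunly → Jorvik → Irby → Garth → Brook: 5+7+2+14+15 = 43
Varne → Dunly → Jorvik → Brook: 5+7+18 = 30
Varne → Dunly → Jorvik → Garth → Brook: 5+7+10+15 = 37
The minimum is 30 mi via Varne → Dunly → Jorvik → Brook.

30 mi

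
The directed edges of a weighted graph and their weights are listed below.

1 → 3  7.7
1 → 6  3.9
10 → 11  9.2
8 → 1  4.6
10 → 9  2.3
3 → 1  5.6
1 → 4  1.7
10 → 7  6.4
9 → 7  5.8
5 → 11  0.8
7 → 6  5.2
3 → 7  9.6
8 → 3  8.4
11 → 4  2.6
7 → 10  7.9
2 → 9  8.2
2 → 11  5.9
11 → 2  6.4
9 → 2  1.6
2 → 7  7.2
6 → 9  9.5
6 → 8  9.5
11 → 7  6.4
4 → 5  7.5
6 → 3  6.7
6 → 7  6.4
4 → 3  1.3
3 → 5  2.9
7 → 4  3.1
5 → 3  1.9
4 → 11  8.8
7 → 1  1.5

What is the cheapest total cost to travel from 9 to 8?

20.5

Running Dijkstra from 9:
9: 0
2: 1.6  (via 9)
7: 5.8  (via 9)
1: 7.3  (via 7)
11: 7.5  (via 2)
4: 8.9  (via 7)
3: 10.2  (via 4)
6: 11  (via 7)
5: 13.1  (via 3)
10: 13.7  (via 7)
8: 20.5  (via 6)
Shortest route: 9–7–6–8 = 20.5.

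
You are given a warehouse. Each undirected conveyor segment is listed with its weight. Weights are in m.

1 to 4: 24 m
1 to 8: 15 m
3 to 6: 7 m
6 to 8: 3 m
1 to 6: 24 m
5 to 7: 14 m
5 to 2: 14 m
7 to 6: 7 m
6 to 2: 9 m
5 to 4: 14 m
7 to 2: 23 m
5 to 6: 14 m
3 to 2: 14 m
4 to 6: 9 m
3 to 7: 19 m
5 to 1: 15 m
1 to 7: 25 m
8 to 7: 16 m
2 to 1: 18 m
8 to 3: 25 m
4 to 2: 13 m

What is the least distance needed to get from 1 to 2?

18 m

Compare a few routes:
1 - 2: 18 = 18
1 - 5 - 2: 15+14 = 29
1 - 8 - 6 - 2: 15+3+9 = 27
Cheapest is 1 - 2 at 18 m.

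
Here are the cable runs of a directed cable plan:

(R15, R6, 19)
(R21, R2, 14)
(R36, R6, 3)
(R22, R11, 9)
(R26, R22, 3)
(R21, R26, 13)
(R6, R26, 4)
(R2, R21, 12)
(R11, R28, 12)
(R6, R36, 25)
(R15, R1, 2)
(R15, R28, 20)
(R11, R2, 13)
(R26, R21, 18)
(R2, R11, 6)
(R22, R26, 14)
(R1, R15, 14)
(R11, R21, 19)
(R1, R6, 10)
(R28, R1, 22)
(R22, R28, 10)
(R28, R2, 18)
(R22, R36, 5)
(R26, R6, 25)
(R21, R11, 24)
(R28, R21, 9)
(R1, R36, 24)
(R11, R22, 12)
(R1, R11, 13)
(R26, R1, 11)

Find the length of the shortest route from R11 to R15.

48

Candidate routes:
R11 → R22 → R36 → R6 → R26 → R1 → R15: 12+5+3+4+11+14 = 49
R11 → R28 → R1 → R15: 12+22+14 = 48
The minimum is 48 via R11 → R28 → R1 → R15.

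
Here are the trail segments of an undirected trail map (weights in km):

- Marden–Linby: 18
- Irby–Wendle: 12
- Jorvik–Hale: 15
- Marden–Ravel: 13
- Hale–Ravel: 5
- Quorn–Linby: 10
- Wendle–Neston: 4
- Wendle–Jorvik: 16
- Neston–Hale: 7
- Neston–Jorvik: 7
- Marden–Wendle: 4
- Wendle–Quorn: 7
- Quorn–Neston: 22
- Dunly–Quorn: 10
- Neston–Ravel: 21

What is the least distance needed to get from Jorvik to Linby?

Candidate routes:
Jorvik → Neston → Wendle → Quorn → Linby: 7+4+7+10 = 28
Jorvik → Neston → Wendle → Marden → Linby: 7+4+4+18 = 33
Cheapest is Jorvik → Neston → Wendle → Quorn → Linby at 28 km.

28 km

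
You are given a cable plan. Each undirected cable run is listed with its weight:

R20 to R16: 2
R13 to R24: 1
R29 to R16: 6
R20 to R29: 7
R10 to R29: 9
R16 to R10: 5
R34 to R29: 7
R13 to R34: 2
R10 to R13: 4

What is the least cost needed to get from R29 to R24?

Running Dijkstra from R29:
R29: 0
R16: 6  (via R29)
R34: 7  (via R29)
R20: 7  (via R29)
R13: 9  (via R34)
R10: 9  (via R29)
R24: 10  (via R13)
Shortest route: R29–R34–R13–R24 = 10.

10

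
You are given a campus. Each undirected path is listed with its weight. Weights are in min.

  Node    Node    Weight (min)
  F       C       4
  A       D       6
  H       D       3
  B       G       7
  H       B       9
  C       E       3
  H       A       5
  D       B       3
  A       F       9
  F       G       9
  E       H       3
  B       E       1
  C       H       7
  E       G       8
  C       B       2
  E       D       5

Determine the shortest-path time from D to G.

10 min

Enumerating some paths:
D–B–G: 3+7 = 10
D–B–E–G: 3+1+8 = 12
The minimum is 10 min via D–B–G.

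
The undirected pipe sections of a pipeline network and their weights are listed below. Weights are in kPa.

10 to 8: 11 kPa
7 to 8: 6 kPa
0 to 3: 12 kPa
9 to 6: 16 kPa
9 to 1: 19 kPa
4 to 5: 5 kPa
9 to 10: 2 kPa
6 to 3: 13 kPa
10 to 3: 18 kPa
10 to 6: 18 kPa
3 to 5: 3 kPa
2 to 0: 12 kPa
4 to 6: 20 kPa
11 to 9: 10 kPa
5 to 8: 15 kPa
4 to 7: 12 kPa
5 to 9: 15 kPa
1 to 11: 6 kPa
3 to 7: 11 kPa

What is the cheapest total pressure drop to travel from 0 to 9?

30 kPa

Compare a few routes:
0 → 3 → 5 → 9: 12+3+15 = 30
0 → 3 → 6 → 9: 12+13+16 = 41
0 → 3 → 10 → 9: 12+18+2 = 32
The minimum is 30 kPa via 0 → 3 → 5 → 9.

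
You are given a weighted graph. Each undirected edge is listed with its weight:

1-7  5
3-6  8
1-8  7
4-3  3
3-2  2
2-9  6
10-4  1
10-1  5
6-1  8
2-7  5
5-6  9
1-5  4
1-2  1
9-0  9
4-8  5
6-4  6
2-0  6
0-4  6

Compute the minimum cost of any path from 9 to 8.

14

Settle nodes by increasing distance from 9:
9: 0
2: 6  (via 9)
1: 7  (via 2)
3: 8  (via 2)
0: 9  (via 9)
4: 11  (via 3)
5: 11  (via 1)
7: 11  (via 2)
10: 12  (via 1)
8: 14  (via 1)
Shortest route: 9 → 2 → 1 → 8 = 14.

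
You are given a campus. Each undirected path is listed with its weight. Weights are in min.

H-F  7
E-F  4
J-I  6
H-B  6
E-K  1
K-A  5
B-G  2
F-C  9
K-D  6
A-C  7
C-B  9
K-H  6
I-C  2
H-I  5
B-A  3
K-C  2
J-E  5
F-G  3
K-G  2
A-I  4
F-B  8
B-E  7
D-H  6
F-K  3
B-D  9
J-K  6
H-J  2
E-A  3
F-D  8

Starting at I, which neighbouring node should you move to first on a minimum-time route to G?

Compare a few routes:
I → C → K → G: 2+2+2 = 6
I → A → B → G: 4+3+2 = 9
The minimum is 6 min via I → C → K → G.
So from I the first move is to C.

C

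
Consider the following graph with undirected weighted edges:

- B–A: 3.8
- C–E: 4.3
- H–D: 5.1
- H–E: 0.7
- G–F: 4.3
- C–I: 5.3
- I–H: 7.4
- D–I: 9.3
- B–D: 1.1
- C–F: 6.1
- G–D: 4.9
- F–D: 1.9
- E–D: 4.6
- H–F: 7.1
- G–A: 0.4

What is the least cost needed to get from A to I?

14.2

Shortest distances from A:
A: 0
G: 0.4  (via A)
B: 3.8  (via A)
F: 4.7  (via G)
D: 4.9  (via B)
E: 9.5  (via D)
H: 10  (via D)
C: 10.8  (via F)
I: 14.2  (via D)
Shortest route: A → B → D → I = 14.2.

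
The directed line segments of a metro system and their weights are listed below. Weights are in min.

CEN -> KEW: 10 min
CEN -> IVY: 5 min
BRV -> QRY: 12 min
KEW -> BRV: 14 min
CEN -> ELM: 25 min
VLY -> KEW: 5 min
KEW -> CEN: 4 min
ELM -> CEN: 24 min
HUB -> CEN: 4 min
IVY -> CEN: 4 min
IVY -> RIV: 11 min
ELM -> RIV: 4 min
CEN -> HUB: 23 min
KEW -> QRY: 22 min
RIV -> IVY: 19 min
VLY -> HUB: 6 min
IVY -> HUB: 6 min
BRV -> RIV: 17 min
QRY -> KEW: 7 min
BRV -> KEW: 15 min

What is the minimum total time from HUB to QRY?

36 min

Candidate routes:
HUB → CEN → KEW → BRV → QRY: 4+10+14+12 = 40
HUB → CEN → KEW → QRY: 4+10+22 = 36
The minimum is 36 min via HUB → CEN → KEW → QRY.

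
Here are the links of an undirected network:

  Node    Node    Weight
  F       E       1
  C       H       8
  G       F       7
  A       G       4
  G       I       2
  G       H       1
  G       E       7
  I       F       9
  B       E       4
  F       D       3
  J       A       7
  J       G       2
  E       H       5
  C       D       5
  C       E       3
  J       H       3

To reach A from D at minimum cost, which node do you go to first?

Compare a few routes:
D → F → E → G → A: 3+1+7+4 = 15
D → F → G → A: 3+7+4 = 14
The minimum is 14 via D → F → G → A.
So from D the first move is to F.

F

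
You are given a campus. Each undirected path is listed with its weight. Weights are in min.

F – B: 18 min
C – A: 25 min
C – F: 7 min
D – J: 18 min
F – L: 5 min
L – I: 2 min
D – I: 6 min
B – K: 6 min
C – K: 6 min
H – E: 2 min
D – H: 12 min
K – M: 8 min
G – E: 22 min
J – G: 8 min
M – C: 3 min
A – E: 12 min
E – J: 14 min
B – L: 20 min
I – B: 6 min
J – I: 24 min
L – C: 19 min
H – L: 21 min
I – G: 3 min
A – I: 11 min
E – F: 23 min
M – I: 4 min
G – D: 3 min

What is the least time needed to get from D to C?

Running Dijkstra from D:
D: 0
G: 3  (via D)
I: 6  (via D)
L: 8  (via I)
M: 10  (via I)
J: 11  (via G)
B: 12  (via I)
H: 12  (via D)
C: 13  (via M)
Shortest route: D–I–M–C = 13 min.

13 min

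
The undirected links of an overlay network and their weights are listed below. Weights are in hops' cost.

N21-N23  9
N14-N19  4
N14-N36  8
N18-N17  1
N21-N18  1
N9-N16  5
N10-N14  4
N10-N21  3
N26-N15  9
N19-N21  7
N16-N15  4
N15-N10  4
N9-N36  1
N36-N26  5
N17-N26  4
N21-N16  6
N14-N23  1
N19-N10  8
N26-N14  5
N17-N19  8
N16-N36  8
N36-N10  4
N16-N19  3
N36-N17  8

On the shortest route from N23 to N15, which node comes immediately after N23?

N14

Enumerating some paths:
N23 → N14 → N10 → N15: 1+4+4 = 9
N23 → N14 → N19 → N16 → N15: 1+4+3+4 = 12
N23 → N14 → N26 → N15: 1+5+9 = 15
Cheapest is N23 → N14 → N10 → N15 at 9 hops' cost.
So from N23 the first move is to N14.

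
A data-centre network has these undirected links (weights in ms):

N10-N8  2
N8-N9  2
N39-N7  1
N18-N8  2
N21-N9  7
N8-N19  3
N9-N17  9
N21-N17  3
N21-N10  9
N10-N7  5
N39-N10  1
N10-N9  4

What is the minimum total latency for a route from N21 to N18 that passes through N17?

16 ms

Best N21 to N17: N21 → N17 costing 3
Shortest N17→N18: N17 → N9 → N8 → N18 = 13
Total via N17: 3 + 13 = 16 ms.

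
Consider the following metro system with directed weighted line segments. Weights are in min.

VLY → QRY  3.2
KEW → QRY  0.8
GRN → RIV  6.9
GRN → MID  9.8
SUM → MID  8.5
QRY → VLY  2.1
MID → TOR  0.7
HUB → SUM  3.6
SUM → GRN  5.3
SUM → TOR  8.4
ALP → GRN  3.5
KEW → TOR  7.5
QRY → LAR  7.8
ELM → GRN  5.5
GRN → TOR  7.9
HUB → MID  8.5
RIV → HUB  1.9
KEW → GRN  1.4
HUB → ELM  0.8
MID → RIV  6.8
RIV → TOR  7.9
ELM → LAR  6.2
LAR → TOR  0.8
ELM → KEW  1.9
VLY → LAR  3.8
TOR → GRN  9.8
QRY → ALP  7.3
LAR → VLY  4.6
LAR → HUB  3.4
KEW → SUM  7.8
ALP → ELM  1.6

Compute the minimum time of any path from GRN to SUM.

12.4 min

Settle nodes by increasing distance from GRN:
GRN: 0
RIV: 6.9  (via GRN)
TOR: 7.9  (via GRN)
HUB: 8.8  (via RIV)
ELM: 9.6  (via HUB)
MID: 9.8  (via GRN)
KEW: 11.5  (via ELM)
QRY: 12.3  (via KEW)
SUM: 12.4  (via HUB)
Shortest route: GRN–RIV–HUB–SUM = 12.4 min.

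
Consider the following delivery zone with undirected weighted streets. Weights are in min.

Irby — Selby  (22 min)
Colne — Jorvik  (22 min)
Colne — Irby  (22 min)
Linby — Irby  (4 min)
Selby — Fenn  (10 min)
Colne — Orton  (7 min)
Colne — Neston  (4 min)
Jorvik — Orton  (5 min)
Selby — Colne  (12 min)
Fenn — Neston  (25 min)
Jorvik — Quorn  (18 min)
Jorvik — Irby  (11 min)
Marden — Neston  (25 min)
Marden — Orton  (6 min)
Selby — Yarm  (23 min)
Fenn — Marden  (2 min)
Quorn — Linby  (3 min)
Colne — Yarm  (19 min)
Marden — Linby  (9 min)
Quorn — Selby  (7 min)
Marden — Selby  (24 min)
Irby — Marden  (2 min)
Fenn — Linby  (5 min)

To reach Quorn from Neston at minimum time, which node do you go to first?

Colne

Enumerating some paths:
Neston - Colne - Orton - Marden - Fenn - Linby - Quorn: 4+7+6+2+5+3 = 27
Neston - Colne - Orton - Marden - Linby - Quorn: 4+7+6+9+3 = 29
Neston - Colne - Orton - Marden - Irby - Linby - Quorn: 4+7+6+2+4+3 = 26
Neston - Colne - Selby - Quorn: 4+12+7 = 23
Cheapest is Neston - Colne - Selby - Quorn at 23 min.
So from Neston the first move is to Colne.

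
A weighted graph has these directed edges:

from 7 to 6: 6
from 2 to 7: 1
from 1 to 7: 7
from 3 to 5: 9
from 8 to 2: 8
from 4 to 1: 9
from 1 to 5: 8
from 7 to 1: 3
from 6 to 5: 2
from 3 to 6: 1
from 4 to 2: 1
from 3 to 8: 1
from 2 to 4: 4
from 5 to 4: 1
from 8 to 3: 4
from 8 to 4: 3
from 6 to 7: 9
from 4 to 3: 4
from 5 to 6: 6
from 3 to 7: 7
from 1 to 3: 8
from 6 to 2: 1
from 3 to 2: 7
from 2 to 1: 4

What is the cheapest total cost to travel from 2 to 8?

9

Enumerating some paths:
2 - 7 - 1 - 3 - 8: 1+3+8+1 = 13
2 - 4 - 3 - 8: 4+4+1 = 9
2 - 1 - 3 - 8: 4+8+1 = 13
The minimum is 9 via 2 - 4 - 3 - 8.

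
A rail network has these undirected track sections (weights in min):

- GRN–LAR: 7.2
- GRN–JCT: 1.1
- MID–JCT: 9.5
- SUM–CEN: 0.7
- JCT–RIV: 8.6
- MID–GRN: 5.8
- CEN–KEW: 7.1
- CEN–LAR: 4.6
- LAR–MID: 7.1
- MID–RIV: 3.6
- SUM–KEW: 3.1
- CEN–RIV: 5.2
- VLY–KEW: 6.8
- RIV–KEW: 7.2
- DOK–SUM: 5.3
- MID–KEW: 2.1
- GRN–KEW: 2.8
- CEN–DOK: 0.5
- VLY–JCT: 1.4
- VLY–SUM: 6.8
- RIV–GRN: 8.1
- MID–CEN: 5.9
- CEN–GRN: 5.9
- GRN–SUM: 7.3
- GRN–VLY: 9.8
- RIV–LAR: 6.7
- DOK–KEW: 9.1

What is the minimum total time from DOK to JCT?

7.5 min

Candidate routes:
DOK–CEN–SUM–VLY–JCT: 0.5+0.7+6.8+1.4 = 9.4
DOK–CEN–SUM–GRN–JCT: 0.5+0.7+7.3+1.1 = 9.6
DOK–CEN–SUM–KEW–GRN–JCT: 0.5+0.7+3.1+2.8+1.1 = 8.2
DOK–CEN–GRN–JCT: 0.5+5.9+1.1 = 7.5
The minimum is 7.5 min via DOK–CEN–GRN–JCT.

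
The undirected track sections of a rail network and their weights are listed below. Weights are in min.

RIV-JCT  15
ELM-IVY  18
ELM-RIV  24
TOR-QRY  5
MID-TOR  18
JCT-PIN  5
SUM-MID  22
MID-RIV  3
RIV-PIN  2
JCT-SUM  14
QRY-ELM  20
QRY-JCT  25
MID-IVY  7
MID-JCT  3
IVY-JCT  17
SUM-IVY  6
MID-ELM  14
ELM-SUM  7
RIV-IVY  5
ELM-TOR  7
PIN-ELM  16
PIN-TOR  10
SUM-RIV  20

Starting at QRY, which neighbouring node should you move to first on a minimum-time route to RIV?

Candidate routes:
QRY → TOR → MID → RIV: 5+18+3 = 26
QRY → TOR → PIN → RIV: 5+10+2 = 17
Cheapest is QRY → TOR → PIN → RIV at 17 min.
So from QRY the first move is to TOR.

TOR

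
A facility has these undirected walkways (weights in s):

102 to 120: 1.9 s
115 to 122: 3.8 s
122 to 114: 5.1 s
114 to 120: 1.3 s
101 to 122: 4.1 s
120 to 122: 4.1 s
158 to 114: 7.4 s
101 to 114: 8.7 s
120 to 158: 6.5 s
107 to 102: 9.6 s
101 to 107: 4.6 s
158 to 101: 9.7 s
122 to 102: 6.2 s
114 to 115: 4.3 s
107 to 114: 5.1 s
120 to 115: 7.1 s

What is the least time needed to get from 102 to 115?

7.5 s

Candidate routes:
102–120–122–115: 1.9+4.1+3.8 = 9.8
102–120–114–115: 1.9+1.3+4.3 = 7.5
102–120–115: 1.9+7.1 = 9
The minimum is 7.5 s via 102–120–114–115.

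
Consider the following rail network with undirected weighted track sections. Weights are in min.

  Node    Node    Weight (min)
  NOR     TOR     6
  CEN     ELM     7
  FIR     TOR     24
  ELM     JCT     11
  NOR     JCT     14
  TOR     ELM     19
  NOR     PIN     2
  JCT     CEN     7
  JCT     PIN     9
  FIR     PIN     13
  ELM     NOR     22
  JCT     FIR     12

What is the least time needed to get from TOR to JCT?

17 min

Running Dijkstra from TOR:
TOR: 0
NOR: 6  (via TOR)
PIN: 8  (via NOR)
JCT: 17  (via PIN)
Shortest route: TOR–NOR–PIN–JCT = 17 min.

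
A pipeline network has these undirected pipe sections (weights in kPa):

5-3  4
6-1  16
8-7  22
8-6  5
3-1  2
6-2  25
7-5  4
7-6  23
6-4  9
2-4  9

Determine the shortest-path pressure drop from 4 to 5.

Running Dijkstra from 4:
4: 0
2: 9  (via 4)
6: 9  (via 4)
8: 14  (via 6)
1: 25  (via 6)
3: 27  (via 1)
5: 31  (via 3)
Shortest route: 4 → 6 → 1 → 3 → 5 = 31 kPa.

31 kPa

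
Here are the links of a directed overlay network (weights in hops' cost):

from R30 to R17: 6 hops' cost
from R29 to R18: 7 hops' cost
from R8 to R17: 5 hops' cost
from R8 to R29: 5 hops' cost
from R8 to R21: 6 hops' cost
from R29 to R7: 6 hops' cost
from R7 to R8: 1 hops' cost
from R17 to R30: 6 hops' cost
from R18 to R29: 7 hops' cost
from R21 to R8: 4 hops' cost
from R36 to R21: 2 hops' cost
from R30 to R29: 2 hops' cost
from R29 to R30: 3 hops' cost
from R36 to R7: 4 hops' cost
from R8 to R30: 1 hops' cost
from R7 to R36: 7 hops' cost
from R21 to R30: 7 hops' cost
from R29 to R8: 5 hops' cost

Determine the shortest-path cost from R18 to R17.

Shortest distances from R18:
R18: 0
R29: 7  (via R18)
R30: 10  (via R29)
R8: 12  (via R29)
R7: 13  (via R29)
R17: 16  (via R30)
Shortest route: R18–R29–R30–R17 = 16 hops' cost.

16 hops' cost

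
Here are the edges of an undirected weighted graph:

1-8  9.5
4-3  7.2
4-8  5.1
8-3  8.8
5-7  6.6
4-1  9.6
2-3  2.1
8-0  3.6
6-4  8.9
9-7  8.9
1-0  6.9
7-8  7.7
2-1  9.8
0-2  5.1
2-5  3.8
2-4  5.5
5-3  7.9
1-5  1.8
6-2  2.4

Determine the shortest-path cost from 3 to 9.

Shortest distances from 3:
3: 0
2: 2.1  (via 3)
6: 4.5  (via 2)
5: 5.9  (via 2)
0: 7.2  (via 2)
4: 7.2  (via 3)
1: 7.7  (via 5)
8: 8.8  (via 3)
7: 12.5  (via 5)
9: 21.4  (via 7)
Shortest route: 3 → 2 → 5 → 7 → 9 = 21.4.

21.4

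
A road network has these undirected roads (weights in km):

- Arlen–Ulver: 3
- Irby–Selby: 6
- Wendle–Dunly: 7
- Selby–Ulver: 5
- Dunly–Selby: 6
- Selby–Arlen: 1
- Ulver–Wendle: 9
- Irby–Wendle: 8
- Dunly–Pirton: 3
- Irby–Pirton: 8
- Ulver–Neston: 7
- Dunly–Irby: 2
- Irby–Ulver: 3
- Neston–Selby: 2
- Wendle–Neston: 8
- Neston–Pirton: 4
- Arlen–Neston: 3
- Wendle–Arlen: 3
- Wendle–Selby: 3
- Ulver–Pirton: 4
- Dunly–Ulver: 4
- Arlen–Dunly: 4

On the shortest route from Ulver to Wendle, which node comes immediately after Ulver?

Arlen

Compare a few routes:
Ulver → Wendle: 9 = 9
Ulver → Arlen → Selby → Wendle: 3+1+3 = 7
Ulver → Arlen → Wendle: 3+3 = 6
Ulver → Selby → Wendle: 5+3 = 8
The minimum is 6 km via Ulver → Arlen → Wendle.
So from Ulver the first move is to Arlen.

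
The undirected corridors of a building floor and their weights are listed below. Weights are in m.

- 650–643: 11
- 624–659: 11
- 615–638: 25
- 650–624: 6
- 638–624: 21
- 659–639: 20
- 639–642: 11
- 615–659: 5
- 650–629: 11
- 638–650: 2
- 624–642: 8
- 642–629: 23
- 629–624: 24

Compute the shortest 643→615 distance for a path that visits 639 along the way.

61 m

Best 643 to 639: 643 → 650 → 624 → 642 → 639 costing 36
Shortest 639→615: 639 → 659 → 615 = 25
Total via 639: 36 + 25 = 61 m.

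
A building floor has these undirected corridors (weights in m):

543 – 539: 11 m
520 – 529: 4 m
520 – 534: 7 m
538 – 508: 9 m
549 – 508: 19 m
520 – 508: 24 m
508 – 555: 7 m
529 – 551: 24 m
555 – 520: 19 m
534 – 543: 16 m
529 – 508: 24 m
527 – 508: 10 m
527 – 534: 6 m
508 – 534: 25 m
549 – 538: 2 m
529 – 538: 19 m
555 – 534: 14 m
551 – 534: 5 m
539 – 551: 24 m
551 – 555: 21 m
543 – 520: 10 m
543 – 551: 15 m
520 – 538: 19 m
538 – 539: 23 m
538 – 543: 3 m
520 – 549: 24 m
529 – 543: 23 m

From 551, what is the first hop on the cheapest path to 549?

543

Enumerating some paths:
551–543–538–549: 15+3+2 = 20
551–534–520–543–538–549: 5+7+10+3+2 = 27
551–534–543–538–549: 5+16+3+2 = 26
The minimum is 20 m via 551–543–538–549.
So from 551 the first move is to 543.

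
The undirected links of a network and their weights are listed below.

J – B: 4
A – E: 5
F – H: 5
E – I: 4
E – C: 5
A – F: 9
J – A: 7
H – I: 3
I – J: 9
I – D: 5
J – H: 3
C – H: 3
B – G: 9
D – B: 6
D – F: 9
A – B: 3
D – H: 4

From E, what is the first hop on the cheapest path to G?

Candidate routes:
E - A - B - G: 5+3+9 = 17
E - I - H - J - B - G: 4+3+3+4+9 = 23
E - I - D - B - G: 4+5+6+9 = 24
Cheapest is E - A - B - G at 17.
So from E the first move is to A.

A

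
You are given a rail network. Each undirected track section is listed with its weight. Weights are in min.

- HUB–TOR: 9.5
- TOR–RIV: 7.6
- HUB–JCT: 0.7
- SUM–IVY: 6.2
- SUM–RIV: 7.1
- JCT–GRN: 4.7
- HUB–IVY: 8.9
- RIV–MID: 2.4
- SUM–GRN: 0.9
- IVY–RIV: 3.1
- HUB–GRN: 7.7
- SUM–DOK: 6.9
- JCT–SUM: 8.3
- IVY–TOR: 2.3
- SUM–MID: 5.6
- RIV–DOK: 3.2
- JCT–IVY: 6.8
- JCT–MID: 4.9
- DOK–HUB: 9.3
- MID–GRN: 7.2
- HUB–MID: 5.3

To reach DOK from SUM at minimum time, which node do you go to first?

DOK

Enumerating some paths:
SUM - MID - RIV - DOK: 5.6+2.4+3.2 = 11.2
SUM - DOK: 6.9 = 6.9
SUM - RIV - DOK: 7.1+3.2 = 10.3
Cheapest is SUM - DOK at 6.9 min.
So from SUM the first move is to DOK.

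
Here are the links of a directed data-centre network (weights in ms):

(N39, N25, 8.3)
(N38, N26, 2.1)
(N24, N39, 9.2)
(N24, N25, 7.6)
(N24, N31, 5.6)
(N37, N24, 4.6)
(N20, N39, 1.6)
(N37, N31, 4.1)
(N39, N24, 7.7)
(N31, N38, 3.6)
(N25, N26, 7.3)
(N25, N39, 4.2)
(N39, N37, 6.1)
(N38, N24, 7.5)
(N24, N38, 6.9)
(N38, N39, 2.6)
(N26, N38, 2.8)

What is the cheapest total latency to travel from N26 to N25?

Compare a few routes:
N26–N38–N39–N25: 2.8+2.6+8.3 = 13.7
N26–N38–N39–N24–N25: 2.8+2.6+7.7+7.6 = 20.7
N26–N38–N24–N25: 2.8+7.5+7.6 = 17.9
Cheapest is N26–N38–N39–N25 at 13.7 ms.

13.7 ms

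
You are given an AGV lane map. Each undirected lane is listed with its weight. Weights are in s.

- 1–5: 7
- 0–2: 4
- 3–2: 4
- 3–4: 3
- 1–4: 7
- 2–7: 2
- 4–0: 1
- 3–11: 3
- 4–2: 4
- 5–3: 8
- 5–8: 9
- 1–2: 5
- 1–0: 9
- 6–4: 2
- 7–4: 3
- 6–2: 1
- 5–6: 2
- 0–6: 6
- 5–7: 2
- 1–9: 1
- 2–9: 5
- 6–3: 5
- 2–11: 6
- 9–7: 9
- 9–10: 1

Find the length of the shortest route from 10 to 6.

Settle nodes by increasing distance from 10:
10: 0
9: 1  (via 10)
1: 2  (via 9)
2: 6  (via 9)
6: 7  (via 2)
Shortest route: 10–9–2–6 = 7 s.

7 s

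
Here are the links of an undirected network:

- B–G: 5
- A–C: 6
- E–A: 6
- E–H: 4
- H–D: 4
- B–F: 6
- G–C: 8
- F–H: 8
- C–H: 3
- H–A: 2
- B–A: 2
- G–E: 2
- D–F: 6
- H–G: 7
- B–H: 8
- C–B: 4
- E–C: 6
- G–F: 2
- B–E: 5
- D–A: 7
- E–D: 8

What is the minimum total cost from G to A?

7

Candidate routes:
G–E–H–A: 2+4+2 = 8
G–B–A: 5+2 = 7
G–E–A: 2+6 = 8
The minimum is 7 via G–B–A.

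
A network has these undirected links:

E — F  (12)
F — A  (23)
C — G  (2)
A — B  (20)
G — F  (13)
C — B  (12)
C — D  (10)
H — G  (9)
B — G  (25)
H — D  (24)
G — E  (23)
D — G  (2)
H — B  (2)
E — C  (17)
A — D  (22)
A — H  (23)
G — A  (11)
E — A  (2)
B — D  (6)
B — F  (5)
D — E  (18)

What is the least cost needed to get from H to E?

19

Compare a few routes:
H - B - A - E: 2+20+2 = 24
H - B - F - E: 2+5+12 = 19
H - B - D - G - A - E: 2+6+2+11+2 = 23
H - G - A - E: 9+11+2 = 22
The minimum is 19 via H - B - F - E.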